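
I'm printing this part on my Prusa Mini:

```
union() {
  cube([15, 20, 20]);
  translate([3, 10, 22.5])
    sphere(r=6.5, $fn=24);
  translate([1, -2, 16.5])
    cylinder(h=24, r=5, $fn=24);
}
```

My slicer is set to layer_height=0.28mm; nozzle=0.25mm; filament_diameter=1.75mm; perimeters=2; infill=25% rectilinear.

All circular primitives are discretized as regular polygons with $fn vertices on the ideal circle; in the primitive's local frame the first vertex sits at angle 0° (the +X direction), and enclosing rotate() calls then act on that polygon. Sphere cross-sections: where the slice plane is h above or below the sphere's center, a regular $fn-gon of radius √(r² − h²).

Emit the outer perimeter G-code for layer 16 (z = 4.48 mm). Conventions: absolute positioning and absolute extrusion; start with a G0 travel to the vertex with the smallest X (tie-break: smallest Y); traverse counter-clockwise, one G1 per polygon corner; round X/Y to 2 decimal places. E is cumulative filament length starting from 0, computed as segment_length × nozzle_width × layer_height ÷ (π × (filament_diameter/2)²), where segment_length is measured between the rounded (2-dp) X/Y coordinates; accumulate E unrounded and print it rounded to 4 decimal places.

At z = 4.48 mm: the cube is present — its section is the full 15×20 rectangle; the sphere at (3, 10) does not reach this height (|z−center|=18.020 > r=6.5); the cylinder at (1, -2) is absent (z outside [16.5, 40.5]); Merging all regions: only the 15×20 cube is present, so the union is just that shape — 1 connected region. The outline is a single polygon with 4 vertices. Extrusion per mm of travel: 0.25 × 0.28 / (π × 0.875²) = 0.029103. Accumulating E over each segment gives final E = 2.0372.

G0 X0.00 Y0.00 Z4.48
G1 X15.00 Y0.00 E0.4365
G1 X15.00 Y20.00 E1.0186
G1 X0.00 Y20.00 E1.4551
G1 X0.00 Y0.00 E2.0372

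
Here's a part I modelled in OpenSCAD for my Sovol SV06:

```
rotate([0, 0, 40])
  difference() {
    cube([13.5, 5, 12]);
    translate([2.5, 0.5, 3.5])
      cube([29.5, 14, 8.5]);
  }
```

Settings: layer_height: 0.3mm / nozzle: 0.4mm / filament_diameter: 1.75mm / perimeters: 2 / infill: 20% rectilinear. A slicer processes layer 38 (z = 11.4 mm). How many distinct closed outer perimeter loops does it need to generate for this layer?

At z = 11.4 mm: the cube (footprint 13.5×5) is included at this height; the 29.5×14 cube at (2.5, 0.5) contributes its full rectangle; Subtracting the remaining from the first: starting from the 13.5×5 cube, the 29.5×14 cube at (2.5, 0.5) partially overlaps it — only the 49.50 mm² overlap (of its 413.00 mm²) is removed, clipping the outline — 1 connected region; (whole slice rotated 40° about Z — lengths, areas and connectivity unchanged). The result has 1 disconnected region.

1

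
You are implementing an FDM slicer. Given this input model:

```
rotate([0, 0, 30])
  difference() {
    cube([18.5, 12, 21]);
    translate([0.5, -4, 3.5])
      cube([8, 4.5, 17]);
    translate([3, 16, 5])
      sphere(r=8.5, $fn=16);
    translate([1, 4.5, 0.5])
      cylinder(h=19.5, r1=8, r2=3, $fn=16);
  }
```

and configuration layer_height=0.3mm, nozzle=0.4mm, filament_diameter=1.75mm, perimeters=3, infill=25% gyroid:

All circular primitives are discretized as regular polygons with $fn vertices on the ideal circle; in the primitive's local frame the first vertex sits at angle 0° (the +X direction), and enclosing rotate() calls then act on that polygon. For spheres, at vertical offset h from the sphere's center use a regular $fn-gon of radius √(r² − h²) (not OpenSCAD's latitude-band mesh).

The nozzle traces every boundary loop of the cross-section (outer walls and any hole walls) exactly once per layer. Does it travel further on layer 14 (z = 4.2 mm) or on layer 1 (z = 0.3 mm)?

Layer 14 (z = 4.2): the cube is present — its section is the full 18.5×12 rectangle (perimeter 61.00 mm); the cube at (0.5, -4) is present — its section is the full 8×4.5 rectangle (perimeter 25.00 mm); the r=8.5 sphere at (3, 16) slices to a regular 16-gon of circumradius 8.462 (√(r²−h²) with h=0.8 from center) (perimeter = 2·16·8.462·sin(180°/16) = 52.83 mm); the cone at (1, 4.5) contributes a regular 16-gon of circumradius 7.051 (interpolated between r1=8 and r2=3 at t=0.190) (perimeter = 2·16·7.051·sin(180°/16) = 44.02 mm); Taking the first minus the rest: starting from the 18.5×12 cube, the 8×4.5 cube at (0.5, -4) partially overlaps it — only the 4.00 mm² overlap (of its 36.00 mm²) is removed, clipping the outline; the r=8.5 sphere at (3, 16) partially overlaps it — only the 35.18 mm² overlap (of its 219.23 mm²) is removed, clipping the outline; the cone at (1, 4.5) partially overlaps it — only the 56.54 mm² overlap (of its 152.22 mm²) is removed, clipping the outline — boundary = 46.31 mm; (rotated 30° about Z; rotation is an isometry so areas/perimeters/island counts are preserved). So its perimeter = 46.31 mm. Layer 1 (z = 0.3): the cube is present — its section is the full 18.5×12 rectangle (perimeter 61.00 mm); the cube at (0.5, -4) is absent (z outside [3.5, 20.5]); the r=8.5 sphere at (3, 16) contributes a regular 16-gon of circumradius √(8.5²−4.7²) = 7.082 (perimeter = 2·16·7.082·sin(180°/16) = 44.21 mm); the cone at (1, 4.5) is absent (z outside [0.5, 20]); Subtracting the remaining from the first: starting from the 18.5×12 cube, the r=8.5 sphere at (3, 16) partially overlaps it — only the 20.38 mm² overlap (of its 153.56 mm²) is removed, clipping the outline — boundary = 59.82 mm; (whole slice rotated 30° about Z — lengths, areas and connectivity unchanged). So its perimeter = 59.82 mm. Layer 1 is larger (59.82 vs 46.31 mm).

layer 1 (z = 0.3 mm)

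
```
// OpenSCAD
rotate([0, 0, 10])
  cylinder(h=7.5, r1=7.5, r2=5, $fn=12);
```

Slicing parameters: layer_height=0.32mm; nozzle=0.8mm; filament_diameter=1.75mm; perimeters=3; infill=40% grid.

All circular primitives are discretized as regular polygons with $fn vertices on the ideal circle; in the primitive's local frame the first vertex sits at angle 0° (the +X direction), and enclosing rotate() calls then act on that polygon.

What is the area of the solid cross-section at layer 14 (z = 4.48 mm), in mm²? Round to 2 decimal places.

108.24 mm²

At z = 4.48 mm: the cone: at t=0.597 of its height the radius interpolates to r₁+(r₂−r₁)t = 6.007, giving a regular 12-gon of that circumradius (area = (12/2)·6.007²·sin(360°/12) = 108.24 mm²); (rotated 10° about Z; rotation is an isometry so areas/perimeters/island counts are preserved). Overall, the cross-section is a single solid region. Net area = 108.24 mm².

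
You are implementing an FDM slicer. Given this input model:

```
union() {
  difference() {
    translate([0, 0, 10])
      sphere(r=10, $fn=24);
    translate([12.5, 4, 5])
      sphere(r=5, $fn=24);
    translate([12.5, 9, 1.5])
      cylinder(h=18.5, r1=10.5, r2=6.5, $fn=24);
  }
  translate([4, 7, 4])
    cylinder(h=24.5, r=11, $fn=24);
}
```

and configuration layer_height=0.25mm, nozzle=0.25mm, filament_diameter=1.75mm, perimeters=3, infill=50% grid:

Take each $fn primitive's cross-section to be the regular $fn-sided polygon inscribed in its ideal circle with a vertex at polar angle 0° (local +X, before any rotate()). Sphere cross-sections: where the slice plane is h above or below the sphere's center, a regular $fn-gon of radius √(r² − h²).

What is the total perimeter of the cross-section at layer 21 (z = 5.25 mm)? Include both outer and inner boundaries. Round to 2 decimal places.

79.28 mm

At z = 5.25 mm: the r=10 sphere slices to a regular 24-gon of circumradius 8.800 (√(r²−h²) with h=4.75 from center) (perimeter = 2·24·8.800·sin(180°/24) = 55.13 mm); the sphere at (12.5, 4): section is a regular 24-gon, circumradius = √(r²−h²) = √(5²−0.25²) = 4.994 (perimeter = 2·24·4.994·sin(180°/24) = 31.29 mm); the cone at (12.5, 9): at t=0.203 of its height the radius interpolates to r₁+(r₂−r₁)t = 9.689, giving a regular 24-gon of that circumradius (perimeter = 2·24·9.689·sin(180°/24) = 60.71 mm); Taking the first minus the rest: starting from the r=10 sphere, the r=5 sphere at (12.5, 4) partially overlaps it — only the 1.50 mm² overlap (of its 77.45 mm²) is removed, clipping the outline; the cone at (12.5, 9) partially overlaps it — only the 18.73 mm² overlap (of its 291.58 mm²) is removed, clipping the outline — boundary = 55.04 mm; the cylinder at (4, 7): section is a regular 24-gon, circumradius r=11 (perimeter = 2·24·11.000·sin(180°/24) = 68.92 mm); Combining (union): the regions partially overlap (shared area 127.40 mm²), so the edge portions inside another operand are dropped and the merged outline is re-measured after clipping — boundary = 79.28 mm. Overall, the cross-section is a single solid region. Total boundary length (outer) = 79.28 mm.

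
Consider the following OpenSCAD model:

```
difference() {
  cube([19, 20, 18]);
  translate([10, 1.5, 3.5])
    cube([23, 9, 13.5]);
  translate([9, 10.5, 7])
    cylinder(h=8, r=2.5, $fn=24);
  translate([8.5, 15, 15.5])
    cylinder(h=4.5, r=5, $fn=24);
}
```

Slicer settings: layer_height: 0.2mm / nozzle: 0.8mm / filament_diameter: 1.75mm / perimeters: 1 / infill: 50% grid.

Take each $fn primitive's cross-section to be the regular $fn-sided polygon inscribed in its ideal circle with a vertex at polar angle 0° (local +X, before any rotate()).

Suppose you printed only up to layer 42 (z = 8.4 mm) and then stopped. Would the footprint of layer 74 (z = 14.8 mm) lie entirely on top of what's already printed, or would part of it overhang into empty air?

entirely on top

Compare the two slices. At z = 8.4: the cube is present — its section is the full 19×20 rectangle (area 380.00 mm²); the cube at (10, 1.5) is present — its section is the full 23×9 rectangle (area 207.00 mm²); the cylinder at (9, 10.5): section is a regular 24-gon, circumradius r=2.5 (area = (24/2)·2.500²·sin(360°/24) = 19.41 mm²); the cylinder at (8.5, 15) is absent (z outside [15.5, 20]); After the difference (first − rest): starting from the 19×20 cube (380.00 mm²), the 23×9 cube at (10, 1.5) partially overlaps it — only the 81.00 mm² overlap (of its 207.00 mm²) is removed, clipping the outline; the r=2.5 cylinder at (9, 10.5) partially overlaps it — only the 16.98 mm² overlap (of its 19.41 mm²) is removed, clipping the outline — area = 282.02 mm². At z = 14.8: the cube is present — its section is the full 19×20 rectangle (area 380.00 mm²); the cube at (10, 1.5) is present — its section is the full 23×9 rectangle (area 207.00 mm²); the cylinder at (9, 10.5): section is a regular 24-gon, circumradius r=2.5 (area = (24/2)·2.500²·sin(360°/24) = 19.41 mm²); the cylinder at (8.5, 15) is not intersected at this z (z outside [15.5, 20]); After the difference (first − rest): starting from the 19×20 cube (380.00 mm²), the 23×9 cube at (10, 1.5) partially overlaps it — only the 81.00 mm² overlap (of its 207.00 mm²) is removed, clipping the outline; the r=2.5 cylinder at (9, 10.5) partially overlaps it — only the 16.98 mm² overlap (of its 19.41 mm²) is removed, clipping the outline — area = 282.02 mm². Checking containment: the cross-section at z = 14.8 is a subset of the cross-section at z = 8.4.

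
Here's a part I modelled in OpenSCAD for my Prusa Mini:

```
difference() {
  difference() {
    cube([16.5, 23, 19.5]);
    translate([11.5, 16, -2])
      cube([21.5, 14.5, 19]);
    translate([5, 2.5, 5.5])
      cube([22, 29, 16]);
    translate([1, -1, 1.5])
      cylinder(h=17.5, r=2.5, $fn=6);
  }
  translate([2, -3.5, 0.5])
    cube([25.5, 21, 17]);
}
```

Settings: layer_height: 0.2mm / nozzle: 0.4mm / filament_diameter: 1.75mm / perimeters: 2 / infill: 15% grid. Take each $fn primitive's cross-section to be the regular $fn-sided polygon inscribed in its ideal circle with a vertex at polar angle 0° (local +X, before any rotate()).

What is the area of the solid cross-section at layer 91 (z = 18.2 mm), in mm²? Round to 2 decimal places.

140.74 mm²

At z = 18.2 mm: the cube (footprint 16.5×23) is included at this height (area 379.50 mm²); the cube at (11.5, 16) is not intersected at this z (z outside [-2, 17]); the cube at (5, 2.5) is present — its section is the full 22×29 rectangle (area 638.00 mm²); the r=2.5 cylinder at (1, -1) gives a regular 6-gon of circumradius 2.5 (constant along its height) (area = (6/2)·2.500²·sin(360°/6) = 16.24 mm²); After the difference (first − rest): starting from the 16.5×23 cube (379.50 mm²), the 22×29 cube at (5, 2.5) partially overlaps it — only the 235.75 mm² overlap (of its 638.00 mm²) is removed, clipping the outline; the r=2.5 cylinder at (1, -1) partially overlaps it — only the 3.01 mm² overlap (of its 16.24 mm²) is removed, clipping the outline — area = 140.74 mm²; the cube at (2, -3.5) is not intersected at this z (z outside [0.5, 17.5]); After the difference (first − rest): none of the subtracted shapes is present at this height, so that combined region is unchanged — area = 140.74 mm². Overall, the cross-section is a single solid region. Net area = 140.74 mm².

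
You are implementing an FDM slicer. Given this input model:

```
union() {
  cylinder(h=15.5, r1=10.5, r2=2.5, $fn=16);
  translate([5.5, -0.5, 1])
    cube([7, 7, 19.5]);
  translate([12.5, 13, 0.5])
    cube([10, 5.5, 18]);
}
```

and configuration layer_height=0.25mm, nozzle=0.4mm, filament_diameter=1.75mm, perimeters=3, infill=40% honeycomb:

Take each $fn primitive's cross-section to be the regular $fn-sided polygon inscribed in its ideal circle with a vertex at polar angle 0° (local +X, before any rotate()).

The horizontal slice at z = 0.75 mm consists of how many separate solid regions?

2

At z = 0.75 mm: the cone: at t=0.048 of its height the radius interpolates to r₁+(r₂−r₁)t = 10.113, giving a regular 16-gon of that circumradius; the cube at (5.5, -0.5) does not reach this height (z outside [1, 20.5]); the cube at (12.5, 13) (footprint 10×5.5) is included at this height; Merging all regions: the 2 present regions are separate (no shared area or edge), so areas and boundary lengths simply add and each stays a separate island — 2 connected regions. The result has 2 disconnected regions.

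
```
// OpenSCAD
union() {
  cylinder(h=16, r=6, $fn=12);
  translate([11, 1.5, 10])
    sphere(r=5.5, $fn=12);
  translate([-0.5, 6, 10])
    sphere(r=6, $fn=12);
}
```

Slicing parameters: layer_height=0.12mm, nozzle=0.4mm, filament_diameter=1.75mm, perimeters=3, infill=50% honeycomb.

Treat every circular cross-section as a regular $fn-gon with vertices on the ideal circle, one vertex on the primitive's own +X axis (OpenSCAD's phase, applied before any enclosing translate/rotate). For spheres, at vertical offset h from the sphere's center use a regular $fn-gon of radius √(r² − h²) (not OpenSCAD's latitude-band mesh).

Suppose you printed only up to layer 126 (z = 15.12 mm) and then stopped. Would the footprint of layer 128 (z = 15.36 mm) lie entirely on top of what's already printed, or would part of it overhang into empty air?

Compare the two slices. At z = 15.12: the r=6 cylinder contributes a regular 12-gon of circumradius 6 (area = (12/2)·6.000²·sin(360°/12) = 108.00 mm²); the sphere at (11, 1.5): section is a regular 12-gon, circumradius = √(r²−h²) = √(5.5²−5.12²) = 2.009 (area = (12/2)·2.009²·sin(360°/12) = 12.11 mm²); the r=6 sphere at (-0.5, 6) slices to a regular 12-gon of circumradius 3.128 (√(r²−h²) with h=5.12 from center) (area = (12/2)·3.128²·sin(360°/12) = 29.36 mm²); Merging all regions: the regions partially overlap — summed areas 149.46 mm² minus the doubly-counted overlap 12.12 mm² gives 137.34 mm² — area = 137.34 mm². At z = 15.36: the cylinder: section is a regular 12-gon, circumradius r=6 (area = (12/2)·6.000²·sin(360°/12) = 108.00 mm²); the r=5.5 sphere at (11, 1.5) contributes a regular 12-gon of circumradius √(5.5²−5.36²) = 1.233 (area = (12/2)·1.233²·sin(360°/12) = 4.56 mm²); the r=6 sphere at (-0.5, 6) contributes a regular 12-gon of circumradius √(6²−5.36²) = 2.696 (area = (12/2)·2.696²·sin(360°/12) = 21.81 mm²); Taking the union: the regions partially overlap — summed areas 134.37 mm² minus the doubly-counted overlap 9.03 mm² gives 125.35 mm² — area = 125.35 mm². Checking containment: the cross-section at z = 15.36 is a subset of the cross-section at z = 15.12.

entirely on top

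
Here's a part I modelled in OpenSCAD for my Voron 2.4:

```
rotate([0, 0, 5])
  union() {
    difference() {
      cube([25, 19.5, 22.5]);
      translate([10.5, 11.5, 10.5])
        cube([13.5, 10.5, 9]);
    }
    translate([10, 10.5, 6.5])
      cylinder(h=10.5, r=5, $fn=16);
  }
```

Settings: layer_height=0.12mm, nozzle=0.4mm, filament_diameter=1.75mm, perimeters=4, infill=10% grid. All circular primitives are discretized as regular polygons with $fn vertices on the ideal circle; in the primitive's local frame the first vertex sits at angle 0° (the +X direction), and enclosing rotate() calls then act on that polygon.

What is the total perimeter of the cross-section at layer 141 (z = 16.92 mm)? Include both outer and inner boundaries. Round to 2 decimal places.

At z = 16.92 mm: the cube is present — its section is the full 25×19.5 rectangle (perimeter 89.00 mm); the cube at (10.5, 11.5) is present — its section is the full 13.5×10.5 rectangle (perimeter 48.00 mm); After the difference (first − rest): starting from the 25×19.5 cube, the 13.5×10.5 cube at (10.5, 11.5) partially overlaps it — only the 108.00 mm² overlap (of its 141.75 mm²) is removed, clipping the outline — boundary = 105.00 mm; the r=5 cylinder at (10, 10.5) contributes a regular 16-gon of circumradius 5 (perimeter = 2·16·5.000·sin(180°/16) = 31.21 mm); Combining (union): the regions partially overlap (shared area 64.28 mm²), so the edge portions inside another operand are dropped and the merged outline is re-measured after clipping — boundary = 103.07 mm; (rotated 5° about Z; rotation is an isometry so areas/perimeters/island counts are preserved). Overall, the cross-section is a single solid region. Total boundary length (outer) = 103.07 mm.

103.07 mm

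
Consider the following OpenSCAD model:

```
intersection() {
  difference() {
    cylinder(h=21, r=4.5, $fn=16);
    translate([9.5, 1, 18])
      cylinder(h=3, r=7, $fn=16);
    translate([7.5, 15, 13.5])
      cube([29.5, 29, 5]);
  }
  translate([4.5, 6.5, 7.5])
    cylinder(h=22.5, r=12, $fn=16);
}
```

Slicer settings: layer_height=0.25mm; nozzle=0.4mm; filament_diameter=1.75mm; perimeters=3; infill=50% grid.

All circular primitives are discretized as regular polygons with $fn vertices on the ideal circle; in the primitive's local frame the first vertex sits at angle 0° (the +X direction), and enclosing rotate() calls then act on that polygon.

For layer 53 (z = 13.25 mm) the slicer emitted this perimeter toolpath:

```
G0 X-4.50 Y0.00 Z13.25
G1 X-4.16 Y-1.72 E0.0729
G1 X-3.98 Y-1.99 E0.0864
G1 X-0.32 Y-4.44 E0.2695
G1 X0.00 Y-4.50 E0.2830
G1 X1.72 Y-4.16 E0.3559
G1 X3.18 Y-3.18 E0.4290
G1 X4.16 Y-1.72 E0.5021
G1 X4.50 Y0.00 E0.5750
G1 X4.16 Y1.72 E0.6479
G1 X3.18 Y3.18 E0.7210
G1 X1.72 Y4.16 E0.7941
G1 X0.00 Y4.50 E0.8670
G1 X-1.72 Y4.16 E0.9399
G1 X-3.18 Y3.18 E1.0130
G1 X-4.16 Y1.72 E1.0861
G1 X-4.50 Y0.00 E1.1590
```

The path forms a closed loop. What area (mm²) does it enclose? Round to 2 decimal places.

Apply the shoelace formula to the sequence of (X, Y) vertices; enclosed area = 60.32 mm².

60.32 mm²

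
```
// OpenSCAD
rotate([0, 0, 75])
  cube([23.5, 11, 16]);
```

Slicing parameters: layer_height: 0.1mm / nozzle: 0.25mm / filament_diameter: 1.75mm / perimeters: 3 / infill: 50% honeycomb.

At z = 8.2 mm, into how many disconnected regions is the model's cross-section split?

At z = 8.2 mm: the cube (footprint 23.5×11) is included at this height; (whole slice rotated 75° about Z — lengths, areas and connectivity unchanged). The result has 1 disconnected region.

1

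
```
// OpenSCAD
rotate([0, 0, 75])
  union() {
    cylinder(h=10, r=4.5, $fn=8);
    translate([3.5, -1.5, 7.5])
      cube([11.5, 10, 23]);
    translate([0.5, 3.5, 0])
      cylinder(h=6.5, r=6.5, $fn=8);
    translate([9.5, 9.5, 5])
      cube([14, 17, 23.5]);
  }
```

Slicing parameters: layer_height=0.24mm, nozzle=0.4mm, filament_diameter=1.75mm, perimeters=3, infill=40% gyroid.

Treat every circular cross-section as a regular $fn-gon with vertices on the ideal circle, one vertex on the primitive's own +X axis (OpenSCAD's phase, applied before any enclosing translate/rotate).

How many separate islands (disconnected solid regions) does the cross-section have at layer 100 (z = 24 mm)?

At z = 24 mm: the cylinder does not reach this height (z outside [0, 10]); the cube at (3.5, -1.5) is present — its section is the full 11.5×10 rectangle; the cylinder at (0.5, 3.5) is absent (z outside [0, 6.5]); the cube at (9.5, 9.5) is present — its section is the full 14×17 rectangle; Merging all regions: the 2 present regions are separate (no shared area or edge), so areas and boundary lengths simply add and each stays a separate island — 2 connected regions; (rotated 75° about Z; rotation is an isometry so areas/perimeters/island counts are preserved). Overall, the cross-section has 2 separate islands. Island count = 2.

2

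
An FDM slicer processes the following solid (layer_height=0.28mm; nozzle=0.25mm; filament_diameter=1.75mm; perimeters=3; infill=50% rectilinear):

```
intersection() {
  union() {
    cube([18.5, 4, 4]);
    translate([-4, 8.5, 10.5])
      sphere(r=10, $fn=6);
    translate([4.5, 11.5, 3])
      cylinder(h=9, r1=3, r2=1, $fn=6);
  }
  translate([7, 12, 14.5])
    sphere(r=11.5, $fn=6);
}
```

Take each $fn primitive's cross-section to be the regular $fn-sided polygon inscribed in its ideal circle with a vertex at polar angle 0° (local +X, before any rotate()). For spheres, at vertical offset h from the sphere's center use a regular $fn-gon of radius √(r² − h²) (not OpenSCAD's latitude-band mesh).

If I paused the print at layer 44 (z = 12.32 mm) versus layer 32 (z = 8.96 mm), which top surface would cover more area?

layer 44 (z = 12.32 mm)

Layer 44 (z = 12.32): the cube is absent (z outside [0, 4]); the sphere at (-4, 8.5): section is a regular 6-gon, circumradius = √(r²−h²) = √(10²−1.82²) = 9.833 (area = (6/2)·9.833²·sin(360°/6) = 251.20 mm²); the cone at (4.5, 11.5) is not intersected at this z (z outside [3, 12]); Combining (union): only the r=10 sphere at (-4, 8.5) is present, so the union is just that shape — area = 251.20 mm²; the sphere at (7, 12): section is a regular 6-gon, circumradius = √(r²−h²) = √(11.5²−2.18²) = 11.291 (area = (6/2)·11.291²·sin(360°/6) = 331.25 mm²); Keeping only the common overlap: the r=11.5 sphere at (7, 12) partially overlaps the result so far; clipping to the common part keeps 82.60 mm² — area = 82.60 mm². So its area = 82.60 mm². Layer 32 (z = 8.96): the cube does not reach this height (z outside [0, 4]); the r=10 sphere at (-4, 8.5) slices to a regular 6-gon of circumradius 9.881 (√(r²−h²) with h=1.54 from center) (area = (6/2)·9.881²·sin(360°/6) = 253.65 mm²); the cone at (4.5, 11.5) contributes a regular 6-gon of circumradius 1.676 (interpolated between r1=3 and r2=1 at t=0.662) (area = (6/2)·1.676²·sin(360°/6) = 7.29 mm²); Combining (union): the regions partially overlap — summed areas 260.94 mm² minus the doubly-counted overlap 2.68 mm² gives 258.26 mm² — area = 258.26 mm²; the r=11.5 sphere at (7, 12) slices to a regular 6-gon of circumradius 10.078 (√(r²−h²) with h=5.54 from center) (area = (6/2)·10.078²·sin(360°/6) = 263.86 mm²); After intersecting: the r=11.5 sphere at (7, 12) partially overlaps that combined region; clipping to the common part keeps 69.70 mm² — area = 69.70 mm². So its area = 69.70 mm². Layer 44 is larger (82.60 vs 69.70 mm²).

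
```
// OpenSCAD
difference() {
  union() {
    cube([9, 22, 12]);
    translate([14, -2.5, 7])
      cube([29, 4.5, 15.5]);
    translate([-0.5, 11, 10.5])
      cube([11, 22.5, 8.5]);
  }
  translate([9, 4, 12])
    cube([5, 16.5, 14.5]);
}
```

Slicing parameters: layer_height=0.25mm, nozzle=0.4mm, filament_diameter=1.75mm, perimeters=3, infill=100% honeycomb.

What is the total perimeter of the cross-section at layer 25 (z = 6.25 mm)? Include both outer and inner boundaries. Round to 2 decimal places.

62.00 mm

At z = 6.25 mm: the cube is present — its section is the full 9×22 rectangle (perimeter 62.00 mm); the cube at (14, -2.5) is not intersected at this z (z outside [7, 22.5]); the cube at (-0.5, 11) does not reach this height (z outside [10.5, 19]); Combining (union): only the 9×22 cube is present, so the union is just that shape — boundary = 62.00 mm; the cube at (9, 4) is absent (z outside [12, 26.5]); Taking the first minus the rest: none of the subtracted shapes is present at this height, so that combined region is unchanged — boundary = 62.00 mm. Overall, the cross-section is a single solid region. Total boundary length (outer) = 62.00 mm.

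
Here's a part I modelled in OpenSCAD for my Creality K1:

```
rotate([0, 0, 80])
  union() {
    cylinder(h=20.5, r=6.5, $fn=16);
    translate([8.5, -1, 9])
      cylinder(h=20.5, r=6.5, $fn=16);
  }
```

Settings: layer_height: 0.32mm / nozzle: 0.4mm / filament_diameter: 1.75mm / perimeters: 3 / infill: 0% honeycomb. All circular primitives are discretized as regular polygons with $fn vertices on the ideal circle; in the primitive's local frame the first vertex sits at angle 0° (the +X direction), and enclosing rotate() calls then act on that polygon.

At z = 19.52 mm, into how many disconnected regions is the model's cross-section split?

1

At z = 19.52 mm: the r=6.5 cylinder contributes a regular 16-gon of circumradius 6.5; the r=6.5 cylinder at (8.5, -1) contributes a regular 16-gon of circumradius 6.5; Merging all regions: the regions partially overlap (shared area 28.28 mm²), so overlapping operands fuse into one piece — 1 connected region; (rotated 80° about Z; rotation is an isometry so areas/perimeters/island counts are preserved). The result has 1 disconnected region.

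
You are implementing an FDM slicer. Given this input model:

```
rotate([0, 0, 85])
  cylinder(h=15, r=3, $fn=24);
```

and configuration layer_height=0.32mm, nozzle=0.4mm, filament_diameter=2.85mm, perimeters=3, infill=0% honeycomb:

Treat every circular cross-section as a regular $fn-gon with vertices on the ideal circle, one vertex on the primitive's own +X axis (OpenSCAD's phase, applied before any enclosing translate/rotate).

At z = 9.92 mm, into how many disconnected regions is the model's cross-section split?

At z = 9.92 mm: the r=3 cylinder contributes a regular 24-gon of circumradius 3; (rotated 85° about Z; rotation is an isometry so areas/perimeters/island counts are preserved). The result has 1 disconnected region.

1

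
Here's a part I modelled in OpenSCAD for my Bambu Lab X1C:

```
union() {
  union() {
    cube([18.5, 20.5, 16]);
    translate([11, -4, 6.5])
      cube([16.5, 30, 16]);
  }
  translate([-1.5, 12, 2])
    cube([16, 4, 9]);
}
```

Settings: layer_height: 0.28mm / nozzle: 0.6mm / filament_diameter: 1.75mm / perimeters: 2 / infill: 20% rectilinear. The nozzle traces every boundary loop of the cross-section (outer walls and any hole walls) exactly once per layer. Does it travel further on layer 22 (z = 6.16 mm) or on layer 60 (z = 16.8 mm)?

Layer 22 (z = 6.16): the cube is present — its section is the full 18.5×20.5 rectangle (perimeter 78.00 mm); the cube at (11, -4) is absent (z outside [6.5, 22.5]); Combining (union): only the 18.5×20.5 cube is present, so the union is just that shape — boundary = 78.00 mm; the cube at (-1.5, 12) (footprint 16×4) is included at this height (perimeter 40.00 mm); Merging all regions: the regions partially overlap (shared area 58.00 mm²), so the edge portions inside another operand are dropped and the merged outline is re-measured after clipping — boundary = 81.00 mm. So its perimeter = 81.00 mm. Layer 60 (z = 16.8): the cube is absent (z outside [0, 16]); the 16.5×30 cube at (11, -4) contributes its full rectangle (perimeter 93.00 mm); Taking the union: only the 16.5×30 cube at (11, -4) is present, so the union is just that shape — boundary = 93.00 mm; the cube at (-1.5, 12) is not intersected at this z (z outside [2, 11]); Taking the union: only that combined region is present, so the union is just that shape — boundary = 93.00 mm. So its perimeter = 93.00 mm. Layer 60 is larger (93.00 vs 81.00 mm).

layer 60 (z = 16.8 mm)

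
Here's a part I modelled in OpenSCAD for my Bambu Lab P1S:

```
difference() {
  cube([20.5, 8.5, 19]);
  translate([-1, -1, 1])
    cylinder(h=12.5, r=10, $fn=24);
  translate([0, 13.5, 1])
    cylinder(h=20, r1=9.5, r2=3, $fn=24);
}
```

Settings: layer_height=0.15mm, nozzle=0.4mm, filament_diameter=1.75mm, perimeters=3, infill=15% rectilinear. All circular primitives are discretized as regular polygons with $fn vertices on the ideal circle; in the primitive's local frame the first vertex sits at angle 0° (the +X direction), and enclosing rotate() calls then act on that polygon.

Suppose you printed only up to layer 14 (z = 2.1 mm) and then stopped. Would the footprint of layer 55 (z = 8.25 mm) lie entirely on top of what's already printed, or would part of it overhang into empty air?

Compare the two slices. At z = 2.1: the cube (footprint 20.5×8.5) is included at this height (area 174.25 mm²); the cylinder at (-1, -1): section is a regular 24-gon, circumradius r=10 (area = (24/2)·10.000²·sin(360°/24) = 310.58 mm²); the cone at (0, 13.5) contributes a regular 24-gon of circumradius 9.143 (interpolated between r1=9.5 and r2=3 at t=0.055) (area = (24/2)·9.143²·sin(360°/24) = 259.60 mm²); Subtracting the remaining from the first: starting from the 20.5×8.5 cube (174.25 mm²), the r=10 cylinder at (-1, -1) partially overlaps it — only the 58.33 mm² overlap (of its 310.58 mm²) is removed, clipping the outline; the cone at (0, 13.5) partially overlaps it — only the 5.55 mm² overlap (of its 259.60 mm²) is removed, clipping the outline — area = 110.37 mm². At z = 8.25: the cube (footprint 20.5×8.5) is included at this height (area 174.25 mm²); the r=10 cylinder at (-1, -1) contributes a regular 24-gon of circumradius 10 (area = (24/2)·10.000²·sin(360°/24) = 310.58 mm²); the cone at (0, 13.5) (r1=9.5→r2=3) has section circumradius 7.144 here — a regular 24-gon (area = (24/2)·7.144²·sin(360°/24) = 158.50 mm²); Taking the first minus the rest: starting from the 20.5×8.5 cube (174.25 mm²), the r=10 cylinder at (-1, -1) partially overlaps it — only the 58.33 mm² overlap (of its 310.58 mm²) is removed, clipping the outline; the cone at (0, 13.5) partially overlaps it — only the 1.33 mm² overlap (of its 158.50 mm²) is removed, clipping the outline — area = 114.59 mm². Checking containment: at z = 8.25 the cross-section extends beyond the z = 2.1 cross-section by about 4.22 mm².

part overhangs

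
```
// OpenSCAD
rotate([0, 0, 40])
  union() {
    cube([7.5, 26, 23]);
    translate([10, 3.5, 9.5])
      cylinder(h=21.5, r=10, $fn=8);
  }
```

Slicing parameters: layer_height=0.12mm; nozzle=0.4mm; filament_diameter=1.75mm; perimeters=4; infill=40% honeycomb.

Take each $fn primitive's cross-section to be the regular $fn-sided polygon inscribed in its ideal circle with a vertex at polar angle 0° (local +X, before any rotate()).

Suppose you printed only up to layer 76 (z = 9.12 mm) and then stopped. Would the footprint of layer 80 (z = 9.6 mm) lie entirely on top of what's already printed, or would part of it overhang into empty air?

part overhangs

Compare the two slices. At z = 9.12: the 7.5×26 cube contributes its full rectangle (area 195.00 mm²); the cylinder at (10, 3.5) is absent (z outside [9.5, 31]); Merging all regions: only the 7.5×26 cube is present, so the union is just that shape — area = 195.00 mm²; (whole slice rotated 40° about Z — lengths, areas and connectivity unchanged). At z = 9.6: the cube (footprint 7.5×26) is included at this height (area 195.00 mm²); the r=10 cylinder at (10, 3.5) gives a regular 8-gon of circumradius 10 (constant along its height) (area = (8/2)·10.000²·sin(360°/8) = 282.84 mm²); Taking the union: the regions partially overlap — summed areas 477.84 mm² minus the doubly-counted overlap 70.72 mm² gives 407.12 mm² — area = 407.12 mm²; (whole slice rotated 40° about Z — lengths, areas and connectivity unchanged). Checking containment: at z = 9.6 the cross-section extends beyond the z = 9.12 cross-section by about 212.12 mm².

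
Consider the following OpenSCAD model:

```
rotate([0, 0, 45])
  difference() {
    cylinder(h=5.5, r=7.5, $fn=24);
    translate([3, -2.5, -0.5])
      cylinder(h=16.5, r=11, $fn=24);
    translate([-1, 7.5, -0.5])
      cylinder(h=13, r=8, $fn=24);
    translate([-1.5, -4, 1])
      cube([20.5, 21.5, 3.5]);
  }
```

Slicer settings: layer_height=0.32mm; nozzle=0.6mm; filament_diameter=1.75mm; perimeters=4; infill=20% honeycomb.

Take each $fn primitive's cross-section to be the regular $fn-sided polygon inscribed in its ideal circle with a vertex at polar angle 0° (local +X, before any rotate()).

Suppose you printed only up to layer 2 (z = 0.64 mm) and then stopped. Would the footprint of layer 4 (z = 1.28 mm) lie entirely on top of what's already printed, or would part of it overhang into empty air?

entirely on top

Compare the two slices. At z = 0.64: the cylinder: section is a regular 24-gon, circumradius r=7.5 (area = (24/2)·7.500²·sin(360°/24) = 174.70 mm²); the r=11 cylinder at (3, -2.5) gives a regular 24-gon of circumradius 11 (constant along its height) (area = (24/2)·11.000²·sin(360°/24) = 375.81 mm²); the r=8 cylinder at (-1, 7.5) gives a regular 24-gon of circumradius 8 (constant along its height) (area = (24/2)·8.000²·sin(360°/24) = 198.77 mm²); the cube at (-1.5, -4) is absent (z outside [1, 4.5]); Subtracting the remaining from the first: starting from the r=7.5 cylinder (174.70 mm²), the r=11 cylinder at (3, -2.5) partially overlaps it — only the 172.31 mm² overlap (of its 375.81 mm²) is removed, clipping the outline; the r=8 cylinder at (-1, 7.5) partially overlaps it — only the 2.17 mm² overlap (of its 198.77 mm²) is removed, clipping the outline — area = 0.23 mm²; (rotated 45° about Z; rotation is an isometry so areas/perimeters/island counts are preserved). At z = 1.28: the r=7.5 cylinder gives a regular 24-gon of circumradius 7.5 (constant along its height) (area = (24/2)·7.500²·sin(360°/24) = 174.70 mm²); the r=11 cylinder at (3, -2.5) contributes a regular 24-gon of circumradius 11 (area = (24/2)·11.000²·sin(360°/24) = 375.81 mm²); the r=8 cylinder at (-1, 7.5) gives a regular 24-gon of circumradius 8 (constant along its height) (area = (24/2)·8.000²·sin(360°/24) = 198.77 mm²); the cube at (-1.5, -4) is present — its section is the full 20.5×21.5 rectangle (area 440.75 mm²); Subtracting the remaining from the first: starting from the r=7.5 cylinder (174.70 mm²), the r=11 cylinder at (3, -2.5) partially overlaps it — only the 172.31 mm² overlap (of its 375.81 mm²) is removed, clipping the outline; the r=8 cylinder at (-1, 7.5) partially overlaps it — only the 2.17 mm² overlap (of its 198.77 mm²) is removed, clipping the outline; the 20.5×21.5 cube at (-1.5, -4) misses the remaining region (no effect) — area = 0.23 mm²; (rotated 45° about Z; rotation is an isometry so areas/perimeters/island counts are preserved). Checking containment: the cross-section at z = 1.28 is a subset of the cross-section at z = 0.64.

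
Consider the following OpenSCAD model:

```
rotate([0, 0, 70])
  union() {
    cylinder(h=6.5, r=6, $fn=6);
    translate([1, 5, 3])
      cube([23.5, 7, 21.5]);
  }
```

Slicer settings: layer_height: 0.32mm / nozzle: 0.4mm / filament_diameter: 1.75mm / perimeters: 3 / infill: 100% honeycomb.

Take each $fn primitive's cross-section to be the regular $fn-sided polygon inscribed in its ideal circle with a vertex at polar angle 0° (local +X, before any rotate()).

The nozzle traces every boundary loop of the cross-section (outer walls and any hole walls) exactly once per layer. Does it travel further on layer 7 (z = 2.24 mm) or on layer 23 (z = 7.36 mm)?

Layer 7 (z = 2.24): the r=6 cylinder gives a regular 6-gon of circumradius 6 (constant along its height) (perimeter = 2·6·6.000·sin(180°/6) = 36.00 mm); the cube at (1, 5) is absent (z outside [3, 24.5]); Combining (union): only the r=6 cylinder is present, so the union is just that shape — boundary = 36.00 mm; (whole slice rotated 70° about Z — lengths, areas and connectivity unchanged). So its perimeter = 36.00 mm. Layer 23 (z = 7.36): the cylinder does not reach this height (z outside [0, 6.5]); the cube at (1, 5) (footprint 23.5×7) is included at this height (perimeter 61.00 mm); Combining (union): only the 23.5×7 cube at (1, 5) is present, so the union is just that shape — boundary = 61.00 mm; (rotated 70° about Z; rotation is an isometry so areas/perimeters/island counts are preserved). So its perimeter = 61.00 mm. Layer 23 is larger (61.00 vs 36.00 mm).

layer 23 (z = 7.36 mm)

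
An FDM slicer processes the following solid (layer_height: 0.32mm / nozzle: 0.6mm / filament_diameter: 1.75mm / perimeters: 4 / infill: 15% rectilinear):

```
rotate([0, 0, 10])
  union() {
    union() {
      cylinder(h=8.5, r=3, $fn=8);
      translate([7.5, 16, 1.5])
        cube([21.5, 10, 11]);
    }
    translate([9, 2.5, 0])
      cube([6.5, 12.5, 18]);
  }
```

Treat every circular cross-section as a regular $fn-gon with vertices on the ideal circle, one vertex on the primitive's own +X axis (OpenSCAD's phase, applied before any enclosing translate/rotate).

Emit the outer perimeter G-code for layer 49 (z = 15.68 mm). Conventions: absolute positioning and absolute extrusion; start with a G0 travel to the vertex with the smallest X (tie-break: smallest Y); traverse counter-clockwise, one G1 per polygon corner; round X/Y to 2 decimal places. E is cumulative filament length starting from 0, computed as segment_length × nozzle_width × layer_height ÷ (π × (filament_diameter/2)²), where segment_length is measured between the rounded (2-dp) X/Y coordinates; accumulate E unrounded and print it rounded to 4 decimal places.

At z = 15.68 mm: the cylinder does not reach this height (z outside [0, 8.5]); the cube at (7.5, 16) is absent (z outside [1.5, 12.5]); Combining (union): nothing is present at this height; the 6.5×12.5 cube at (9, 2.5) contributes its full rectangle; Merging all regions: only the 6.5×12.5 cube at (9, 2.5) is present, so the union is just that shape — 1 connected region; (rotated 10° about Z; rotation is an isometry so areas/perimeters/island counts are preserved). The outline is a single polygon with 4 vertices. Extrusion per mm of travel: 0.6 × 0.32 / (π × 0.875²) = 0.079824. Accumulating E over each segment gives final E = 3.0331.

G0 X6.26 Y16.33 Z15.68
G1 X8.43 Y4.02 E0.9978
G1 X14.83 Y5.15 E1.5166
G1 X12.66 Y17.46 E2.5144
G1 X6.26 Y16.33 E3.0331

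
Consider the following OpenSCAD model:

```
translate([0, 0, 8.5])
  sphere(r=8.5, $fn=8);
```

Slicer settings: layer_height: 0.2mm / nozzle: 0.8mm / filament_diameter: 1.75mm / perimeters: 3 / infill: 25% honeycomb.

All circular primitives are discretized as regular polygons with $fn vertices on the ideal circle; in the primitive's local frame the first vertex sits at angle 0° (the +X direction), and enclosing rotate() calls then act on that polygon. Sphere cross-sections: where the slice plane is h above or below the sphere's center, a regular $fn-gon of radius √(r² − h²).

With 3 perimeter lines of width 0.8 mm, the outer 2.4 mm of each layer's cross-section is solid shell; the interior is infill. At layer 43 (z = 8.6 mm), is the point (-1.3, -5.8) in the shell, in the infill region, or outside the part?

At z = 8.6 mm: the r=8.5 sphere contributes a regular 8-gon of circumradius √(8.5²−0.1²) = 8.499. Overall, the cross-section is a single solid region. The nearest boundary edge runs (-6.01, -6.01)→(-0.00, -8.50); distance from the point to it = 2.00 mm. The point is inside the cross-section, 2.00 mm from the nearest boundary — within the 2.4 mm shell band (3 × 0.8).

shell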